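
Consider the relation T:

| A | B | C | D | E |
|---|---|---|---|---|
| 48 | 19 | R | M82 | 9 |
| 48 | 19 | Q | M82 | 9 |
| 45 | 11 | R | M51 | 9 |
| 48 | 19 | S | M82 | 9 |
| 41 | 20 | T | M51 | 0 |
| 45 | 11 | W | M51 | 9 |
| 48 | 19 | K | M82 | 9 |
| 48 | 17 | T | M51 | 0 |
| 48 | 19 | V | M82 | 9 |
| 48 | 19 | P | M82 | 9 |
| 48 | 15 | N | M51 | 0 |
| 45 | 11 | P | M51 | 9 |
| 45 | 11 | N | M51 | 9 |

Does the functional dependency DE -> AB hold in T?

No

(D=M82, E=9): 6 rows → {A,B} = (48, 19), (48, 19), (48, 19), (48, 19), (48, 19), (48, 19) ✓
(D=M51, E=9): 4 rows → {A,B} = (45, 11), (45, 11), (45, 11), (45, 11) ✓
(D=M51, E=0): 3 rows → {A,B} takes values {(41, 20), (48, 17), (48, 15)} — violation
Two rows agree on DE but differ on AB, so DE -> AB does not hold.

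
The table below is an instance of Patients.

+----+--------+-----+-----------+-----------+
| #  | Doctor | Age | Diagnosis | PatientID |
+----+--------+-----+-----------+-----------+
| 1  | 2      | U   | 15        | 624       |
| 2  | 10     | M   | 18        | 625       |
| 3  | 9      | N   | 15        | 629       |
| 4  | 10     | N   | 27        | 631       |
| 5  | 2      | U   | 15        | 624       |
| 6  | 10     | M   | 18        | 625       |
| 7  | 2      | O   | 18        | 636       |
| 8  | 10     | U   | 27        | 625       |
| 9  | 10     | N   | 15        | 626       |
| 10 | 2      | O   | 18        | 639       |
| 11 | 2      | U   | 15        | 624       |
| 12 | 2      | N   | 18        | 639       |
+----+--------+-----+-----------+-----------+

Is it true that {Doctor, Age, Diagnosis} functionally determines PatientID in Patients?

(Doctor=2, Age=U, Diagnosis=15): rows 1, 5, 11 → PatientID = 624, 624, 624 ✓
(Doctor=10, Age=M, Diagnosis=18): rows 2, 6 → PatientID = 625, 625 ✓
(Doctor=9, Age=N, Diagnosis=15): row 3 → PatientID = 629 ✓
(Doctor=10, Age=N, Diagnosis=27): row 4 → PatientID = 631 ✓
(Doctor=2, Age=O, Diagnosis=18): rows 7, 10 → PatientID takes values {636, 639} — violation
(Doctor=10, Age=U, Diagnosis=27): row 8 → PatientID = 625 ✓
(Doctor=10, Age=N, Diagnosis=15): row 9 → PatientID = 626 ✓
(Doctor=2, Age=N, Diagnosis=18): row 12 → PatientID = 639 ✓
Two rows agree on {Doctor, Age, Diagnosis} but differ on PatientID, so {Doctor, Age, Diagnosis} -> PatientID does not hold.

No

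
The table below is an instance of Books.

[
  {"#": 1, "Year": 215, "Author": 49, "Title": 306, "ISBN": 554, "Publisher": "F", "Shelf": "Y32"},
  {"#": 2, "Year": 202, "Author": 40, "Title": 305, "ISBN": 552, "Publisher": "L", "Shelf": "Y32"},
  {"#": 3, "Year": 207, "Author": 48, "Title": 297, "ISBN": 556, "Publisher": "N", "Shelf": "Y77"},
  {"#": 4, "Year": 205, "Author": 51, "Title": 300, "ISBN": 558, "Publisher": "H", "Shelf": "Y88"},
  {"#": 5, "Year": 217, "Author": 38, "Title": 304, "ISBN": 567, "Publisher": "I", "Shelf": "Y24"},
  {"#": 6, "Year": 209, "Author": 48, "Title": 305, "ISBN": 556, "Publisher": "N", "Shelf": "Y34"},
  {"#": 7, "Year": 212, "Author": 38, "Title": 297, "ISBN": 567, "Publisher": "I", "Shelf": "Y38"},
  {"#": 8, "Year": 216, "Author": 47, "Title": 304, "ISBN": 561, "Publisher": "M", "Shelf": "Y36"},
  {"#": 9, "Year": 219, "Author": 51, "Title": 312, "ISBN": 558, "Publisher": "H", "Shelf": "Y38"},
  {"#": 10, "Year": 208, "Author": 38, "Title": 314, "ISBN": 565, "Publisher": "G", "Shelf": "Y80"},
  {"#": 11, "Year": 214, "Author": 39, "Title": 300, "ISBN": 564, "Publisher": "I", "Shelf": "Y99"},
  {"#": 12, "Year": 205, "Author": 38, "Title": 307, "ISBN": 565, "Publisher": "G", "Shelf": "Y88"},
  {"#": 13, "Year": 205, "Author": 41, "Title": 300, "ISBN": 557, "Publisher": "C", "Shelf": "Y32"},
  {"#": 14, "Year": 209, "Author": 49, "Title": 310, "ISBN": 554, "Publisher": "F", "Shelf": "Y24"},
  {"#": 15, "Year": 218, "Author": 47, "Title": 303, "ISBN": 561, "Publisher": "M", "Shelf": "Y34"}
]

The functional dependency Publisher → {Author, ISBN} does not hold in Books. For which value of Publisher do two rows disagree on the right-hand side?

I

Publisher=F: rows 1, 14 → {Author,ISBN} = (49, 554), (49, 554) ✓
Publisher=L: row 2 → {Author,ISBN} = (40, 552) ✓
Publisher=N: rows 3, 6 → {Author,ISBN} = (48, 556), (48, 556) ✓
Publisher=H: rows 4, 9 → {Author,ISBN} = (51, 558), (51, 558) ✓
Publisher=I: rows 5, 7, 11 → {Author,ISBN} takes values {(38, 567), (39, 564)} — violation
Publisher=M: rows 8, 15 → {Author,ISBN} = (47, 561), (47, 561) ✓
Publisher=G: rows 10, 12 → {Author,ISBN} = (38, 565), (38, 565) ✓
Publisher=C: row 13 → {Author,ISBN} = (41, 557) ✓
The only Publisher value with inconsistent RHS is Publisher=I.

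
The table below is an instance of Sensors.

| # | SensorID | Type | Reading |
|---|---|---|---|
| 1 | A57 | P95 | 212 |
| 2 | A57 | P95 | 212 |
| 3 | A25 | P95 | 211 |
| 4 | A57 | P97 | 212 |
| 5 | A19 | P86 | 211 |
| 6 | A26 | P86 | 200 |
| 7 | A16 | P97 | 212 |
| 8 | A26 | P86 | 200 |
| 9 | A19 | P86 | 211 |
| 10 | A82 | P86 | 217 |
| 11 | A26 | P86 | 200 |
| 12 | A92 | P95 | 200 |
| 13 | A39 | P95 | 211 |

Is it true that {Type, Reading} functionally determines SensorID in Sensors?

(Type=P95, Reading=212): rows 1, 2 → SensorID = A57, A57 ✓
(Type=P95, Reading=211): rows 3, 13 → SensorID takes values {A25, A39} — violation
(Type=P97, Reading=212): rows 4, 7 → SensorID takes values {A57, A16} — violation
(Type=P86, Reading=211): rows 5, 9 → SensorID = A19, A19 ✓
(Type=P86, Reading=200): rows 6, 8, 11 → SensorID = A26, A26, A26 ✓
(Type=P86, Reading=217): row 10 → SensorID = A82 ✓
(Type=P95, Reading=200): row 12 → SensorID = A92 ✓
Two rows agree on {Type, Reading} but differ on SensorID, so {Type, Reading} -> SensorID does not hold.

No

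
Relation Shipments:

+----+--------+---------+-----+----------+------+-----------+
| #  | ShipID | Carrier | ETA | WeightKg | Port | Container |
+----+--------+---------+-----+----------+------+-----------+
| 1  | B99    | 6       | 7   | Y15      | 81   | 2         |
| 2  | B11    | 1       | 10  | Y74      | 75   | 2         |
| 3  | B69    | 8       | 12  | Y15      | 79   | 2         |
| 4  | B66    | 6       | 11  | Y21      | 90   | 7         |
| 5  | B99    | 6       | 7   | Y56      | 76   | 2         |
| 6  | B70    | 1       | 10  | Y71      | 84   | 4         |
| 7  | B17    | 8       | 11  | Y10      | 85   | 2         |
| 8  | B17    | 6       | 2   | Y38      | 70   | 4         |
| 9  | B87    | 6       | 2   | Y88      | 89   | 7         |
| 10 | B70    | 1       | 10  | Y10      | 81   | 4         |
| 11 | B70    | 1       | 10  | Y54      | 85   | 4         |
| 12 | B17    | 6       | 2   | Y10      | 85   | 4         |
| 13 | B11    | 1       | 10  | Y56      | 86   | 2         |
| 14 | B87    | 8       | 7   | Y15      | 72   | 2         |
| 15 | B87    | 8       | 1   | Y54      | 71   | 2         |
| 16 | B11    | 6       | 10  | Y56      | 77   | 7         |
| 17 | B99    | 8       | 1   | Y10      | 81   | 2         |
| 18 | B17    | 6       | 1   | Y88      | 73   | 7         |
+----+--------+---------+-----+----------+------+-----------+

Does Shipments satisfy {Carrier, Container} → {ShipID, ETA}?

(Carrier=6, Container=2): rows 1, 5 → {ShipID,ETA} = (B99, 7), (B99, 7) ✓
(Carrier=1, Container=2): rows 2, 13 → {ShipID,ETA} = (B11, 10), (B11, 10) ✓
(Carrier=8, Container=2): rows 3, 7, 14, 15, 17 → {ShipID,ETA} takes values {(B69, 12), (B17, 11), (B87, 7), (B87, 1), (B99, 1)} — violation
(Carrier=6, Container=7): rows 4, 9, 16, 18 → {ShipID,ETA} takes values {(B66, 11), (B87, 2), (B11, 10), (B17, 1)} — violation
(Carrier=1, Container=4): rows 6, 10, 11 → {ShipID,ETA} = (B70, 10), (B70, 10), (B70, 10) ✓
(Carrier=6, Container=4): rows 8, 12 → {ShipID,ETA} = (B17, 2), (B17, 2) ✓
Two rows agree on {Carrier, Container} but differ on {ShipID, ETA}, so {Carrier, Container} → {ShipID, ETA} does not hold.

No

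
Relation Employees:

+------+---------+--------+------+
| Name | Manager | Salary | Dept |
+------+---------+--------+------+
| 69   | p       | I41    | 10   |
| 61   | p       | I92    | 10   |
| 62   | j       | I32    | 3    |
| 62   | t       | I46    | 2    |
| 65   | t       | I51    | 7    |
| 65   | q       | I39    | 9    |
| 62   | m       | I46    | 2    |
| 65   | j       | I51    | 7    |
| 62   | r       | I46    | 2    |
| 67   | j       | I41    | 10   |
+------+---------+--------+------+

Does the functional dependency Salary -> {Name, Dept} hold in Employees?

No

Salary=I41: 2 rows → {Name,Dept} takes values {(69, 10), (67, 10)} — violation
Salary=I92: 1 row → {Name,Dept} = (61, 10) ✓
Salary=I32: 1 row → {Name,Dept} = (62, 3) ✓
Salary=I46: 3 rows → {Name,Dept} = (62, 2), (62, 2), (62, 2) ✓
Salary=I51: 2 rows → {Name,Dept} = (65, 7), (65, 7) ✓
Salary=I39: 1 row → {Name,Dept} = (65, 9) ✓
Two rows agree on Salary but differ on {Name, Dept}, so Salary -> {Name, Dept} does not hold.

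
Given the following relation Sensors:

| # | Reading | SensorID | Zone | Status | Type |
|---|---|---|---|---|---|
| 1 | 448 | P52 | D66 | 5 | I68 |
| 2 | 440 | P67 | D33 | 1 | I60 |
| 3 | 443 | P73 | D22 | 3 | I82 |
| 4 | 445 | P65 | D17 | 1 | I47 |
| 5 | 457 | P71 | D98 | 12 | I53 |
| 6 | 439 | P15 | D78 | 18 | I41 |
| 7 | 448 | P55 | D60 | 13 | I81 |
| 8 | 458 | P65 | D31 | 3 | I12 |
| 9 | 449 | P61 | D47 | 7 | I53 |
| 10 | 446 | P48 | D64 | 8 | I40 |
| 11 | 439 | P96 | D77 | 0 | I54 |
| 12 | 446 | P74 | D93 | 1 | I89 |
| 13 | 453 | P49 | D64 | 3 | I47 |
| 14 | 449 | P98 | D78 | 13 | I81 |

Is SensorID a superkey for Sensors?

No

Rows 4 and 8 have the same SensorID value SensorID=P65 but are distinct tuples, so SensorID does not determine every attribute — not a superkey.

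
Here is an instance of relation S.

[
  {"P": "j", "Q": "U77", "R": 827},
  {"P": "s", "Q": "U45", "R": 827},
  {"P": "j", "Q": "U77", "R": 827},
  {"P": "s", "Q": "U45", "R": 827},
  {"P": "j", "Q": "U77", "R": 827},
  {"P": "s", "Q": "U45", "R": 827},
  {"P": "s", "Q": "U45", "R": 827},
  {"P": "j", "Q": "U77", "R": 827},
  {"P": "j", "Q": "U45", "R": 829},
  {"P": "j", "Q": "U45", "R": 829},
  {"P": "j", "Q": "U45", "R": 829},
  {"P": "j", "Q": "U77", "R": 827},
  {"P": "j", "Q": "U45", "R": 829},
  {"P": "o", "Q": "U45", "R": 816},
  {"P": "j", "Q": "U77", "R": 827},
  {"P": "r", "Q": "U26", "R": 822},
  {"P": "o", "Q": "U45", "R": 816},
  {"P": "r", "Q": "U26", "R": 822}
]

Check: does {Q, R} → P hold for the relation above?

(Q=U77, R=827): 6 rows → P = j, j, j, j, j, j ✓
(Q=U45, R=827): 4 rows → P = s, s, s, s ✓
(Q=U45, R=829): 4 rows → P = j, j, j, j ✓
(Q=U45, R=816): 2 rows → P = o, o ✓
(Q=U26, R=822): 2 rows → P = r, r ✓
Every {Q, R} value is associated with a single P value, so {Q, R} → P holds.

Yes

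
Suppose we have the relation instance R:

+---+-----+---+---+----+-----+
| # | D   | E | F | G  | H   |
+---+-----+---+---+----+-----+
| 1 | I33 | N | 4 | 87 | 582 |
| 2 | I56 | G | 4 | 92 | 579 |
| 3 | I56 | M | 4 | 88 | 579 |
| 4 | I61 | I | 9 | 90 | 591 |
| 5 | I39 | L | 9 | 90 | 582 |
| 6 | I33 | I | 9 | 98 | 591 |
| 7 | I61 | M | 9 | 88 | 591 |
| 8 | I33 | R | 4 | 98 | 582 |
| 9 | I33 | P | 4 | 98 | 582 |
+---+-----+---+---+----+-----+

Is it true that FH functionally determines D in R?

No

(F=4, H=582): rows 1, 8, 9 → D = I33, I33, I33 ✓
(F=4, H=579): rows 2, 3 → D = I56, I56 ✓
(F=9, H=591): rows 4, 6, 7 → D takes values {I61, I33} — violation
(F=9, H=582): row 5 → D = I39 ✓
Two rows agree on FH but differ on D, so FH → D does not hold.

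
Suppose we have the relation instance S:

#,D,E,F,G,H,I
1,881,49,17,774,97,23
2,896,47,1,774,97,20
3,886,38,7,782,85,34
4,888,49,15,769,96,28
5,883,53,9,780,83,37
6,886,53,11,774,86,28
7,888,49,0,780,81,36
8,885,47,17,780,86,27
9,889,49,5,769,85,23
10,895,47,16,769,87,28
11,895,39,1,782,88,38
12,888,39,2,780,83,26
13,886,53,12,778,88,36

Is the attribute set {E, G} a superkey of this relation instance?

No

Rows 4 and 9 have the same {E, G} value (E=49, G=769) but are distinct tuples, so {E, G} does not determine every attribute — not a superkey.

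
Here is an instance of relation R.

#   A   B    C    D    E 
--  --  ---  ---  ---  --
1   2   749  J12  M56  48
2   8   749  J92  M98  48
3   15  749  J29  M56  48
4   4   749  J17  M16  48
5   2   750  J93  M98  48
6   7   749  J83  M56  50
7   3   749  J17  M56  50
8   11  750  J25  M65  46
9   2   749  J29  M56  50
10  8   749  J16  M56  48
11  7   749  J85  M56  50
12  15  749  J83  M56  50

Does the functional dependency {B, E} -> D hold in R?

No

(B=749, E=48): rows 1, 2, 3, 4, 10 → D takes values {M56, M98, M16} — violation
(B=750, E=48): row 5 → D = M98 ✓
(B=749, E=50): rows 6, 7, 9, 11, 12 → D = M56, M56, M56, M56, M56 ✓
(B=750, E=46): row 8 → D = M65 ✓
Two rows agree on {B, E} but differ on D, so {B, E} -> D does not hold.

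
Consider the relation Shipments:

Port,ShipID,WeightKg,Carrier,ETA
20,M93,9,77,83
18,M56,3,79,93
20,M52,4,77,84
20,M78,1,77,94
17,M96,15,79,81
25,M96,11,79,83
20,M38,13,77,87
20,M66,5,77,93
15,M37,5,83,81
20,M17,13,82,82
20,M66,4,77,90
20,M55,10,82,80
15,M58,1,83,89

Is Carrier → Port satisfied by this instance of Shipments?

No

Carrier=77: 6 rows → Port = 20, 20, 20, 20, 20, 20 ✓
Carrier=79: 3 rows → Port takes values {18, 17, 25} — violation
Carrier=83: 2 rows → Port = 15, 15 ✓
Carrier=82: 2 rows → Port = 20, 20 ✓
Two rows agree on Carrier but differ on Port, so Carrier → Port does not hold.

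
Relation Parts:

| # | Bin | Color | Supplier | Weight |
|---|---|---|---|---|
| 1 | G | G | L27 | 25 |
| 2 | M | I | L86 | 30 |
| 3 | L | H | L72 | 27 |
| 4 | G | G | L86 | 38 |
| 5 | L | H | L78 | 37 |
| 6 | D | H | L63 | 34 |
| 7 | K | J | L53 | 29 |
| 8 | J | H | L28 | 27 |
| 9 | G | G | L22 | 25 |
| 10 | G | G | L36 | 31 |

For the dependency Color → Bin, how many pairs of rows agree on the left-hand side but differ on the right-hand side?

5

Color=G: all 4 rows agree on Bin — 0 pairs.
Color=H: violating pairs (3,6), (3,8), (5,6), (5,8), (6,8) — 5 pairs.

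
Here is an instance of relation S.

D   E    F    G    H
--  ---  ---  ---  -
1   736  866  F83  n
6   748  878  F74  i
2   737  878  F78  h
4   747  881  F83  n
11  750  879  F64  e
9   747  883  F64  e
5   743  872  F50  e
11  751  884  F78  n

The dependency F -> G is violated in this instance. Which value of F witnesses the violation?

F=866: 1 row → G = F83 ✓
F=878: 2 rows → G takes values {F74, F78} — violation
F=881: 1 row → G = F83 ✓
F=879: 1 row → G = F64 ✓
F=883: 1 row → G = F64 ✓
F=872: 1 row → G = F50 ✓
F=884: 1 row → G = F78 ✓
The only F value with inconsistent G is F=878.

878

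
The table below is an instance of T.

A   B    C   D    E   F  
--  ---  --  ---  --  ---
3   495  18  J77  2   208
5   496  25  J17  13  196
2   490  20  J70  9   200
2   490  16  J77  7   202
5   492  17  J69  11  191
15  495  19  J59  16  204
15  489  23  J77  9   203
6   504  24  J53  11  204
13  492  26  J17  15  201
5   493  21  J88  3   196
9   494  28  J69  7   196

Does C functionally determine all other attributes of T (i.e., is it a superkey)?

All 11 rows have distinct C values, so C → (all attributes) holds and C is a superkey.

Yes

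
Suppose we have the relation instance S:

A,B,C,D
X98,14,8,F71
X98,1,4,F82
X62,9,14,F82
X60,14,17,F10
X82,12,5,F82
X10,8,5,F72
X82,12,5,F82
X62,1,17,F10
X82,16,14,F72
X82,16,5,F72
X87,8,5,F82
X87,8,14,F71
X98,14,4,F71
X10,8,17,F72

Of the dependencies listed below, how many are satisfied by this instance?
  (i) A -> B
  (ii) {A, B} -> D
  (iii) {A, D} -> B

(i) A -> B: A=X98: 3 rows → B takes values {14, 1} — violation; A=X62: 2 rows → B takes values {9, 1} — violation; A=X82: 4 rows → B takes values {12, 16} — violation — fails.
(ii) {A, B} -> D: (A=X87, B=8): 2 rows → D takes values {F82, F71} — violation — fails.
(iii) {A, D} -> B: every LHS value maps to a single RHS value — holds.
1 of the 3 dependencies holds.

1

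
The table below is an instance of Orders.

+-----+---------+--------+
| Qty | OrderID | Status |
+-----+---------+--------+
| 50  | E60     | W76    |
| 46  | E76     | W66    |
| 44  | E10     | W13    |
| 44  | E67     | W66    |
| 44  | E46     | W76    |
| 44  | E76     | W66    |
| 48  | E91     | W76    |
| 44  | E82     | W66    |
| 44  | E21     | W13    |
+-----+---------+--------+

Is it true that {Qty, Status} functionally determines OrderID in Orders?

(Qty=50, Status=W76): 1 row → OrderID = E60 ✓
(Qty=46, Status=W66): 1 row → OrderID = E76 ✓
(Qty=44, Status=W13): 2 rows → OrderID takes values {E10, E21} — violation
(Qty=44, Status=W66): 3 rows → OrderID takes values {E67, E76, E82} — violation
(Qty=44, Status=W76): 1 row → OrderID = E46 ✓
(Qty=48, Status=W76): 1 row → OrderID = E91 ✓
Two rows agree on {Qty, Status} but differ on OrderID, so {Qty, Status} → OrderID does not hold.

No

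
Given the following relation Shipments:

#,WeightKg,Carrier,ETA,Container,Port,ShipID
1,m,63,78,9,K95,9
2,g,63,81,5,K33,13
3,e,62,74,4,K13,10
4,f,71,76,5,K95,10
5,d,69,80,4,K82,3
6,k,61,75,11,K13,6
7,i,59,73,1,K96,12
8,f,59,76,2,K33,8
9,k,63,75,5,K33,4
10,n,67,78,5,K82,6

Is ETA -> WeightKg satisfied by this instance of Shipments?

No

ETA=78: rows 1, 10 → WeightKg takes values {m, n} — violation
ETA=81: row 2 → WeightKg = g ✓
ETA=74: row 3 → WeightKg = e ✓
ETA=76: rows 4, 8 → WeightKg = f, f ✓
ETA=80: row 5 → WeightKg = d ✓
ETA=75: rows 6, 9 → WeightKg = k, k ✓
ETA=73: row 7 → WeightKg = i ✓
Two rows agree on ETA but differ on WeightKg, so ETA -> WeightKg does not hold.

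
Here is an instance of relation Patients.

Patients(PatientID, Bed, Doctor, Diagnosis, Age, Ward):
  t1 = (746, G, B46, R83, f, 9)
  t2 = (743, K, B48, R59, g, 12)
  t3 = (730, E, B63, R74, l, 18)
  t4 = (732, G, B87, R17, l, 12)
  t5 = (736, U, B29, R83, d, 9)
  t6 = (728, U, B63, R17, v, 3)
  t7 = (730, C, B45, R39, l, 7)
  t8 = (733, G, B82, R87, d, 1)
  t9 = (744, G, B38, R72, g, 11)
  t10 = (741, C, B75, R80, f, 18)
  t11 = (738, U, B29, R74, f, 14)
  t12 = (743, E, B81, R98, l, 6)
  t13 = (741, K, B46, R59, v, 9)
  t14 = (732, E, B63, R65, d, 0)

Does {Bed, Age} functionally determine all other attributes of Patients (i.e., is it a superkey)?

No

Rows 3 and 12 have the same {Bed, Age} value (Bed=E, Age=l) but are distinct tuples, so {Bed, Age} does not determine every attribute — not a superkey.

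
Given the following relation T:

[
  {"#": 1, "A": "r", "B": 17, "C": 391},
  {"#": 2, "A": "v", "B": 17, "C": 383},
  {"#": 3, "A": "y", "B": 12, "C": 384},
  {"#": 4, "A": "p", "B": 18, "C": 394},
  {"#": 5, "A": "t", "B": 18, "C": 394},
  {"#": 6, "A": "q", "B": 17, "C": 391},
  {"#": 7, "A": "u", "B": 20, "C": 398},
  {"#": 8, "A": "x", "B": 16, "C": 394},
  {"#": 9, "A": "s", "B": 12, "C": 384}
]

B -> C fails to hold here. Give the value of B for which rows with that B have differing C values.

17

B=17: rows 1, 2, 6 → C takes values {391, 383} — violation
B=12: rows 3, 9 → C = 384, 384 ✓
B=18: rows 4, 5 → C = 394, 394 ✓
B=20: row 7 → C = 398 ✓
B=16: row 8 → C = 394 ✓
The only B value with inconsistent C is B=17.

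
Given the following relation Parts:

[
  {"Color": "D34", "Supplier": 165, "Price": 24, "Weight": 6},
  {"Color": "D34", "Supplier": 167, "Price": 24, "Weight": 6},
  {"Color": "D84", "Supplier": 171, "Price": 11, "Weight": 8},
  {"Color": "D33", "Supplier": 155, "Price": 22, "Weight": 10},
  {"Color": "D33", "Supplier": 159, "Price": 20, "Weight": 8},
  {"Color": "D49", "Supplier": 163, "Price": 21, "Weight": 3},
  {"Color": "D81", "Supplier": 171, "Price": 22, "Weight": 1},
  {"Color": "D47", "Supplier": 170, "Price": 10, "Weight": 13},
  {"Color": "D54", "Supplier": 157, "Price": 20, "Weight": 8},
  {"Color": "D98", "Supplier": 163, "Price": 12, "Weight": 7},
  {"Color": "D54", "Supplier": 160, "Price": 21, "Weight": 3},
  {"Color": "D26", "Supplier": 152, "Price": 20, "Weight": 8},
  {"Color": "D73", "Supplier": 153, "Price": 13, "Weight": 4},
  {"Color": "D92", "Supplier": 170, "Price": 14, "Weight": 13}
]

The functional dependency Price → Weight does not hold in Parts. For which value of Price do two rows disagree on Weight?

Price=24: 2 rows → Weight = 6, 6 ✓
Price=11: 1 row → Weight = 8 ✓
Price=22: 2 rows → Weight takes values {10, 1} — violation
Price=20: 3 rows → Weight = 8, 8, 8 ✓
Price=21: 2 rows → Weight = 3, 3 ✓
Price=10: 1 row → Weight = 13 ✓
Price=12: 1 row → Weight = 7 ✓
Price=13: 1 row → Weight = 4 ✓
Price=14: 1 row → Weight = 13 ✓
The only Price value with inconsistent Weight is Price=22.

22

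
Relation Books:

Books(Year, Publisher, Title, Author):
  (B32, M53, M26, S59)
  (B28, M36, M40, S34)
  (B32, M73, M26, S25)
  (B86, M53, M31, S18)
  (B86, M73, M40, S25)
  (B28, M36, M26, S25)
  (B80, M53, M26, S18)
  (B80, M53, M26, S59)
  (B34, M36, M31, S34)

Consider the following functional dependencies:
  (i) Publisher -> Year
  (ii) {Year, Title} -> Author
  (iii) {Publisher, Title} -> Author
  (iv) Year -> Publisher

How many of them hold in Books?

0

(i) Publisher -> Year: Publisher=M53: 4 rows → Year takes values {B32, B86, B80} — violation; Publisher=M36: 3 rows → Year takes values {B28, B34} — violation; Publisher=M73: 2 rows → Year takes values {B32, B86} — violation — fails.
(ii) {Year, Title} -> Author: (Year=B32, Title=M26): 2 rows → Author takes values {S59, S25} — violation; (Year=B80, Title=M26): 2 rows → Author takes values {S18, S59} — violation — fails.
(iii) {Publisher, Title} -> Author: (Publisher=M53, Title=M26): 3 rows → Author takes values {S59, S18} — violation — fails.
(iv) Year -> Publisher: Year=B32: 2 rows → Publisher takes values {M53, M73} — violation; Year=B86: 2 rows → Publisher takes values {M53, M73} — violation — fails.
None of the 4 dependencies hold.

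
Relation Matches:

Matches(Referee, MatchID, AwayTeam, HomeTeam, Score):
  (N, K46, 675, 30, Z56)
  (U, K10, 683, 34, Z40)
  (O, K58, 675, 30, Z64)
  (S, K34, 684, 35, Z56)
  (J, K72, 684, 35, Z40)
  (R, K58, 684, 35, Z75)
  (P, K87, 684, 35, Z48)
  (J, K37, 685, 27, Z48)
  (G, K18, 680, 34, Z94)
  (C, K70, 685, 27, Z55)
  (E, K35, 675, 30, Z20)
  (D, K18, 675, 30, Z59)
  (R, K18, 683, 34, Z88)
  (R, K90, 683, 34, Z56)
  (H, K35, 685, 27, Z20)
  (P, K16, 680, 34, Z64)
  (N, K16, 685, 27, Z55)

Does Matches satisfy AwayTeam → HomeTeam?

Yes

AwayTeam=675: 4 rows → HomeTeam = 30, 30, 30, 30 ✓
AwayTeam=683: 3 rows → HomeTeam = 34, 34, 34 ✓
AwayTeam=684: 4 rows → HomeTeam = 35, 35, 35, 35 ✓
AwayTeam=685: 4 rows → HomeTeam = 27, 27, 27, 27 ✓
AwayTeam=680: 2 rows → HomeTeam = 34, 34 ✓
Every AwayTeam value is associated with a single HomeTeam value, so AwayTeam → HomeTeam holds.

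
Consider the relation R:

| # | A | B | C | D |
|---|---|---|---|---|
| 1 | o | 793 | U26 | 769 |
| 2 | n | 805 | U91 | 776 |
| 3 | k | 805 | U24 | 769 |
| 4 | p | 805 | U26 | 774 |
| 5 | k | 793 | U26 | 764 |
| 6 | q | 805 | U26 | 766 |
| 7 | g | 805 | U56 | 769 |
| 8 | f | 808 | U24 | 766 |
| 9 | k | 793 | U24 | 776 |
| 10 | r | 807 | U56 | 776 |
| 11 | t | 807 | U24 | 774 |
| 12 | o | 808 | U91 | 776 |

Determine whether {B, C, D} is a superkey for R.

Yes

All 12 rows have distinct {B, C, D} values, so {B, C, D} → (all attributes) holds and {B, C, D} is a superkey.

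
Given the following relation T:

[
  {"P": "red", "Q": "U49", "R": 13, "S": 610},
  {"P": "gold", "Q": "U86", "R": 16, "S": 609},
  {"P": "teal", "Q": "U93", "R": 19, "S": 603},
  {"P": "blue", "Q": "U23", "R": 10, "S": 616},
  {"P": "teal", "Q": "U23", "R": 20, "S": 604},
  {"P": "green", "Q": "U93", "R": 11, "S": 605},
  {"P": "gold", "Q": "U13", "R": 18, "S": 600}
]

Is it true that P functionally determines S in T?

P=red: 1 row → S = 610 ✓
P=gold: 2 rows → S takes values {609, 600} — violation
P=teal: 2 rows → S takes values {603, 604} — violation
P=blue: 1 row → S = 616 ✓
P=green: 1 row → S = 605 ✓
Two rows agree on P but differ on S, so P → S does not hold.

No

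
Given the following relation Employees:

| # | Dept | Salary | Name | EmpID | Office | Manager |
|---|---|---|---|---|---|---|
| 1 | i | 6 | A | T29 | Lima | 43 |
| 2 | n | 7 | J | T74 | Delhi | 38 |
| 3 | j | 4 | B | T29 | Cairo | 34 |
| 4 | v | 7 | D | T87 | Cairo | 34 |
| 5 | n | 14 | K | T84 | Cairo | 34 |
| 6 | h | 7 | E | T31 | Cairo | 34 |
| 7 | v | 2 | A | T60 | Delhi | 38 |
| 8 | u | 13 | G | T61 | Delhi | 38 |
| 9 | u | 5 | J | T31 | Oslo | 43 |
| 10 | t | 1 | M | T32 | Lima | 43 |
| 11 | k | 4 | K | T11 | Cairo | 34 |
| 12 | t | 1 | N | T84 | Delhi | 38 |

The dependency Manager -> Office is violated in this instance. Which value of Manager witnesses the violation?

Manager=43: rows 1, 9, 10 → Office takes values {Lima, Oslo} — violation
Manager=38: rows 2, 7, 8, 12 → Office = Delhi, Delhi, Delhi, Delhi ✓
Manager=34: rows 3, 4, 5, 6, 11 → Office = Cairo, Cairo, Cairo, Cairo, Cairo ✓
The only Manager value with inconsistent Office is Manager=43.

43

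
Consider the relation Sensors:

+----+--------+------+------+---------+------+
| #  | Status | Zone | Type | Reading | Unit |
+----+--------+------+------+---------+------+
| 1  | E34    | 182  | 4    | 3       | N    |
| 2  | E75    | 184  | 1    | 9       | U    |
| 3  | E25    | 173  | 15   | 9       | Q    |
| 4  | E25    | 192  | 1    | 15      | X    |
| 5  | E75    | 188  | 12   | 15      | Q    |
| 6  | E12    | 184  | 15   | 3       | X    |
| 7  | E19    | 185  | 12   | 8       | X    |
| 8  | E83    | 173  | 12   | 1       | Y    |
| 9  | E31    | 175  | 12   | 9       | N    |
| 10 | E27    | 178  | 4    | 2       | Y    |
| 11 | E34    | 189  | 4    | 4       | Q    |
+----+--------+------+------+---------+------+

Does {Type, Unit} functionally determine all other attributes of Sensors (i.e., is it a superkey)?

All 11 rows have distinct {Type, Unit} values, so {Type, Unit} → (all attributes) holds and {Type, Unit} is a superkey.

Yes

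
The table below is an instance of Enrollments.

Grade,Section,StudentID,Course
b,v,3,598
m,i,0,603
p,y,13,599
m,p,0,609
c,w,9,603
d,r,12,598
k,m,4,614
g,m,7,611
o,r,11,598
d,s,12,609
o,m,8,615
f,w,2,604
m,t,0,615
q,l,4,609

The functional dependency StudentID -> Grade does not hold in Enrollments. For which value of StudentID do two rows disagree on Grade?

4

StudentID=3: 1 row → Grade = b ✓
StudentID=0: 3 rows → Grade = m, m, m ✓
StudentID=13: 1 row → Grade = p ✓
StudentID=9: 1 row → Grade = c ✓
StudentID=12: 2 rows → Grade = d, d ✓
StudentID=4: 2 rows → Grade takes values {k, q} — violation
StudentID=7: 1 row → Grade = g ✓
StudentID=11: 1 row → Grade = o ✓
StudentID=8: 1 row → Grade = o ✓
StudentID=2: 1 row → Grade = f ✓
The only StudentID value with inconsistent Grade is StudentID=4.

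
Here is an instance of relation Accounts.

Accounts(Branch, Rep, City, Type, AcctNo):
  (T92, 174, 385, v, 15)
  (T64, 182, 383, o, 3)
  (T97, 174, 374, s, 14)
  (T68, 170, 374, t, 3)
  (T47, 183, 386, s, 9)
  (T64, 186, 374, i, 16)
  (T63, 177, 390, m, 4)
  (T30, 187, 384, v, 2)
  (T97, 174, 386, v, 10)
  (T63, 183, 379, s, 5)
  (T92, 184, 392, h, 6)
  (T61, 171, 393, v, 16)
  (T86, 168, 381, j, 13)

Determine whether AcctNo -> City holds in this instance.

No

AcctNo=15: 1 row → City = 385 ✓
AcctNo=3: 2 rows → City takes values {383, 374} — violation
AcctNo=14: 1 row → City = 374 ✓
AcctNo=9: 1 row → City = 386 ✓
AcctNo=16: 2 rows → City takes values {374, 393} — violation
AcctNo=4: 1 row → City = 390 ✓
AcctNo=2: 1 row → City = 384 ✓
AcctNo=10: 1 row → City = 386 ✓
AcctNo=5: 1 row → City = 379 ✓
AcctNo=6: 1 row → City = 392 ✓
AcctNo=13: 1 row → City = 381 ✓
Two rows agree on AcctNo but differ on City, so AcctNo -> City does not hold.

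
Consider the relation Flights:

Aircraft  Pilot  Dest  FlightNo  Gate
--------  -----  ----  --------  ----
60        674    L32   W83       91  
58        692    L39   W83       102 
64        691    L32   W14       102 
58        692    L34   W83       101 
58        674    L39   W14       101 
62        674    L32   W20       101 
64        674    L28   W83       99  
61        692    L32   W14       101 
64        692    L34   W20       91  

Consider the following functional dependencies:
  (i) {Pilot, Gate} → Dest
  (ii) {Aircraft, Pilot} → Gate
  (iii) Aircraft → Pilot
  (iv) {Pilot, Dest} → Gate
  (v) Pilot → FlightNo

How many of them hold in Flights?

(i) {Pilot, Gate} → Dest: (Pilot=692, Gate=101): 2 rows → Dest takes values {L34, L32} — violation; (Pilot=674, Gate=101): 2 rows → Dest takes values {L39, L32} — violation — fails.
(ii) {Aircraft, Pilot} → Gate: (Aircraft=58, Pilot=692): 2 rows → Gate takes values {102, 101} — violation — fails.
(iii) Aircraft → Pilot: Aircraft=58: 3 rows → Pilot takes values {692, 674} — violation; Aircraft=64: 3 rows → Pilot takes values {691, 674, 692} — violation — fails.
(iv) {Pilot, Dest} → Gate: (Pilot=674, Dest=L32): 2 rows → Gate takes values {91, 101} — violation; (Pilot=692, Dest=L34): 2 rows → Gate takes values {101, 91} — violation — fails.
(v) Pilot → FlightNo: Pilot=674: 4 rows → FlightNo takes values {W83, W14, W20} — violation; Pilot=692: 4 rows → FlightNo takes values {W83, W14, W20} — violation — fails.
None of the 5 dependencies hold.

0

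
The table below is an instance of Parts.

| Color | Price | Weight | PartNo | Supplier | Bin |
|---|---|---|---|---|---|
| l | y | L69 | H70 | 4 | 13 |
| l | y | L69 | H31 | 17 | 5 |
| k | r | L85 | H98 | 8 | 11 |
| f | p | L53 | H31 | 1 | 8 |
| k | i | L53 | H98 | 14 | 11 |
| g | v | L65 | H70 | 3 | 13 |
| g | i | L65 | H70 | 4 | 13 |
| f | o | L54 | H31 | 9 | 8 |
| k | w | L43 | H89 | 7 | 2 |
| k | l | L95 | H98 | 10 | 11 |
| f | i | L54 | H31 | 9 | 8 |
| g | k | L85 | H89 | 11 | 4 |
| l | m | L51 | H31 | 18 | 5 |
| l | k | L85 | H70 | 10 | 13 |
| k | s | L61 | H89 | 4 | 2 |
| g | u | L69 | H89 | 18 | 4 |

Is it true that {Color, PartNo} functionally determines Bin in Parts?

(Color=l, PartNo=H70): 2 rows → Bin = 13, 13 ✓
(Color=l, PartNo=H31): 2 rows → Bin = 5, 5 ✓
(Color=k, PartNo=H98): 3 rows → Bin = 11, 11, 11 ✓
(Color=f, PartNo=H31): 3 rows → Bin = 8, 8, 8 ✓
(Color=g, PartNo=H70): 2 rows → Bin = 13, 13 ✓
(Color=k, PartNo=H89): 2 rows → Bin = 2, 2 ✓
(Color=g, PartNo=H89): 2 rows → Bin = 4, 4 ✓
Every {Color, PartNo} value is associated with a single Bin value, so {Color, PartNo} -> Bin holds.

Yes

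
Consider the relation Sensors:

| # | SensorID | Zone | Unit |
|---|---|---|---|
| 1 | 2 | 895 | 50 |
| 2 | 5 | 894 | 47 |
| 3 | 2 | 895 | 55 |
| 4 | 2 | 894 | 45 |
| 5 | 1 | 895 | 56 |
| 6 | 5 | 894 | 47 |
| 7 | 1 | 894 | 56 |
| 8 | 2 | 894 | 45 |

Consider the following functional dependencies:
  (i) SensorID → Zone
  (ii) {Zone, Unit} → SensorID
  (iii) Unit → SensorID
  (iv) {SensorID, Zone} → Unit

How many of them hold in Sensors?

(i) SensorID → Zone: SensorID=2: rows 1, 3, 4, 8 → Zone takes values {895, 894} — violation; SensorID=1: rows 5, 7 → Zone takes values {895, 894} — violation — fails.
(ii) {Zone, Unit} → SensorID: every LHS value maps to a single RHS value — holds.
(iii) Unit → SensorID: every LHS value maps to a single RHS value — holds.
(iv) {SensorID, Zone} → Unit: (SensorID=2, Zone=895): rows 1, 3 → Unit takes values {50, 55} — violation — fails.
2 of the 4 dependencies hold.

2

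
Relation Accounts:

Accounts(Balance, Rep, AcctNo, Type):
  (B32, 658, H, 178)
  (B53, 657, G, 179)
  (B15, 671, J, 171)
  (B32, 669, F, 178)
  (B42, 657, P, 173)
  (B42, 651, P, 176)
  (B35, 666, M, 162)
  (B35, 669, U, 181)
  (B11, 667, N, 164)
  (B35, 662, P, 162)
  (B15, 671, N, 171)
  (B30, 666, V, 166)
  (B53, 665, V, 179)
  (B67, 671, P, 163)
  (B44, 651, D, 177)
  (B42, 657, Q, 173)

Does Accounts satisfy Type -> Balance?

Yes

Type=178: 2 rows → Balance = B32, B32 ✓
Type=179: 2 rows → Balance = B53, B53 ✓
Type=171: 2 rows → Balance = B15, B15 ✓
Type=173: 2 rows → Balance = B42, B42 ✓
Type=176: 1 row → Balance = B42 ✓
Type=162: 2 rows → Balance = B35, B35 ✓
Type=181: 1 row → Balance = B35 ✓
Type=164: 1 row → Balance = B11 ✓
Type=166: 1 row → Balance = B30 ✓
Type=163: 1 row → Balance = B67 ✓
Type=177: 1 row → Balance = B44 ✓
Every Type value is associated with a single Balance value, so Type -> Balance holds.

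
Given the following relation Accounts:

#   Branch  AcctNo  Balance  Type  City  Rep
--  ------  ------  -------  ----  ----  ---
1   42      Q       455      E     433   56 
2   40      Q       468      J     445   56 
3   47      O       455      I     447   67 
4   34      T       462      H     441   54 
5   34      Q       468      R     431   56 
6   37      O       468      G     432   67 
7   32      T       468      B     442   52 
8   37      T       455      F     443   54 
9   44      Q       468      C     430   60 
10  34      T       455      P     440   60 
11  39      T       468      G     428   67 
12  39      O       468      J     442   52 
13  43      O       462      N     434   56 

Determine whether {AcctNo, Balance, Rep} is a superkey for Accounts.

No

Rows 2 and 5 have the same {AcctNo, Balance, Rep} value (AcctNo=Q, Balance=468, Rep=56) but are distinct tuples, so {AcctNo, Balance, Rep} does not determine every attribute — not a superkey.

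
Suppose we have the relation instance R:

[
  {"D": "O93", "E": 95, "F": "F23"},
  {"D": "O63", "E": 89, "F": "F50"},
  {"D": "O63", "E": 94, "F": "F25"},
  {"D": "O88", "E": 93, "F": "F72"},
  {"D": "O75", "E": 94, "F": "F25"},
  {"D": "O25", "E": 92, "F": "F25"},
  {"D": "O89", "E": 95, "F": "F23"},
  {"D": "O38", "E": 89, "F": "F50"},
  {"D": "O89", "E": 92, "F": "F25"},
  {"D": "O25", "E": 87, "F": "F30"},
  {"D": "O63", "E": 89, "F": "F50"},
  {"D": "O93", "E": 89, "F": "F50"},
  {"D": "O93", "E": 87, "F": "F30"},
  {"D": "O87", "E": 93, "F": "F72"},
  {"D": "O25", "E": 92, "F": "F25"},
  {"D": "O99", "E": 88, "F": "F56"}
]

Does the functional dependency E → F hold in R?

E=95: 2 rows → F = F23, F23 ✓
E=89: 4 rows → F = F50, F50, F50, F50 ✓
E=94: 2 rows → F = F25, F25 ✓
E=93: 2 rows → F = F72, F72 ✓
E=92: 3 rows → F = F25, F25, F25 ✓
E=87: 2 rows → F = F30, F30 ✓
E=88: 1 row → F = F56 ✓
Every E value is associated with a single F value, so E → F holds.

Yes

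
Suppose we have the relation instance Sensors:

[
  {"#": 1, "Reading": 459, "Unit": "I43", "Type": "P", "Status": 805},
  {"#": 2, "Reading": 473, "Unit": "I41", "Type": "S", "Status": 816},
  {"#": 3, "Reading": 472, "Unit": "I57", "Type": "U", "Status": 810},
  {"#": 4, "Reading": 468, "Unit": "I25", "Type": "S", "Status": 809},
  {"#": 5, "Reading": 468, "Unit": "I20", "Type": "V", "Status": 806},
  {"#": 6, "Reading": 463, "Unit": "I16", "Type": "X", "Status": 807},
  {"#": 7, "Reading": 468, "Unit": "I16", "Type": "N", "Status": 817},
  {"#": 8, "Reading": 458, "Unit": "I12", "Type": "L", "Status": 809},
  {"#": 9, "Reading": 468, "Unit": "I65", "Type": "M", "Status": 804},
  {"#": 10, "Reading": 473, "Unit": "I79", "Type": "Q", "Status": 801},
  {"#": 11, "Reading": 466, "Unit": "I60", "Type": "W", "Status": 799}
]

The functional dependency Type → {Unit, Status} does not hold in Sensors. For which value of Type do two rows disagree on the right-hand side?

S

Type=P: row 1 → {Unit,Status} = (I43, 805) ✓
Type=S: rows 2, 4 → {Unit,Status} takes values {(I41, 816), (I25, 809)} — violation
Type=U: row 3 → {Unit,Status} = (I57, 810) ✓
Type=V: row 5 → {Unit,Status} = (I20, 806) ✓
Type=X: row 6 → {Unit,Status} = (I16, 807) ✓
Type=N: row 7 → {Unit,Status} = (I16, 817) ✓
Type=L: row 8 → {Unit,Status} = (I12, 809) ✓
Type=M: row 9 → {Unit,Status} = (I65, 804) ✓
Type=Q: row 10 → {Unit,Status} = (I79, 801) ✓
Type=W: row 11 → {Unit,Status} = (I60, 799) ✓
The only Type value with inconsistent RHS is Type=S.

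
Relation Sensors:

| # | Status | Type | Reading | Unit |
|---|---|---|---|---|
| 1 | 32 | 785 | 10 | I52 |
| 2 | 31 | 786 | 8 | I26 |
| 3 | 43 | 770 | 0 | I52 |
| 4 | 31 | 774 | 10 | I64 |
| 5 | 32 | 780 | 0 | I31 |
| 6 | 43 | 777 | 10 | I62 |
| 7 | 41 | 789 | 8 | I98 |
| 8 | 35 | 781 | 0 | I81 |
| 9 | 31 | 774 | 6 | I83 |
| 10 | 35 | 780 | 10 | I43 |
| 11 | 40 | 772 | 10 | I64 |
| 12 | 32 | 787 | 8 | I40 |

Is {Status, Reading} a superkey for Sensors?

All 12 rows have distinct {Status, Reading} values, so {Status, Reading} → (all attributes) holds and {Status, Reading} is a superkey.

Yes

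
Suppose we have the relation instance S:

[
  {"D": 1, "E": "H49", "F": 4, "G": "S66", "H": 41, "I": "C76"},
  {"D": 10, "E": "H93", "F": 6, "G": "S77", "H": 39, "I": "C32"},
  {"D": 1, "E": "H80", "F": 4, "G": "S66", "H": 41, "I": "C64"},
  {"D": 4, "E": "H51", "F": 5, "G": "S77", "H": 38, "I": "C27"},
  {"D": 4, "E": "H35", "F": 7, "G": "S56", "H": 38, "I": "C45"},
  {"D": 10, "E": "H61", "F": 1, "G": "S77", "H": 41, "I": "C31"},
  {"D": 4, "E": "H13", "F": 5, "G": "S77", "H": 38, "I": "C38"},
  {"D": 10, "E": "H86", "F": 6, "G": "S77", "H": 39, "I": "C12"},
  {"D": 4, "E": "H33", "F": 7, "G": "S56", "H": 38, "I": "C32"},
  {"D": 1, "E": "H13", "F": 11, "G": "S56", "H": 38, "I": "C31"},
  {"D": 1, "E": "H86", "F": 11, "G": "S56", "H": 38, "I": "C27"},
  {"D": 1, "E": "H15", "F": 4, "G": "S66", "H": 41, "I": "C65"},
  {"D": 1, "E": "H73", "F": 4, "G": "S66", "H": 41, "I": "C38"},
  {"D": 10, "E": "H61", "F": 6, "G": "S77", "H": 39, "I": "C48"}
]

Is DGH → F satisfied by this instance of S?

(D=1, G=S66, H=41): 4 rows → F = 4, 4, 4, 4 ✓
(D=10, G=S77, H=39): 3 rows → F = 6, 6, 6 ✓
(D=4, G=S77, H=38): 2 rows → F = 5, 5 ✓
(D=4, G=S56, H=38): 2 rows → F = 7, 7 ✓
(D=10, G=S77, H=41): 1 row → F = 1 ✓
(D=1, G=S56, H=38): 2 rows → F = 11, 11 ✓
Every DGH value is associated with a single F value, so DGH → F holds.

Yes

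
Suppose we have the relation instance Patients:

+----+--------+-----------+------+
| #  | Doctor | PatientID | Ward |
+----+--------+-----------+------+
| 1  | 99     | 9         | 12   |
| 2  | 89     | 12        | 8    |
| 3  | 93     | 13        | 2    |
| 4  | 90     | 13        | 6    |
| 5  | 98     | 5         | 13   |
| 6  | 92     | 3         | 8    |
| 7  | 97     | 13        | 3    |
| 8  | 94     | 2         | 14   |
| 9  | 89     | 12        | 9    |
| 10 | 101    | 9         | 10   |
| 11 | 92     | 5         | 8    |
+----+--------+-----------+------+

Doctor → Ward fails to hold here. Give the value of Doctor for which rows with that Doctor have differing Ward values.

89

Doctor=99: row 1 → Ward = 12 ✓
Doctor=89: rows 2, 9 → Ward takes values {8, 9} — violation
Doctor=93: row 3 → Ward = 2 ✓
Doctor=90: row 4 → Ward = 6 ✓
Doctor=98: row 5 → Ward = 13 ✓
Doctor=92: rows 6, 11 → Ward = 8, 8 ✓
Doctor=97: row 7 → Ward = 3 ✓
Doctor=94: row 8 → Ward = 14 ✓
Doctor=101: row 10 → Ward = 10 ✓
The only Doctor value with inconsistent Ward is Doctor=89.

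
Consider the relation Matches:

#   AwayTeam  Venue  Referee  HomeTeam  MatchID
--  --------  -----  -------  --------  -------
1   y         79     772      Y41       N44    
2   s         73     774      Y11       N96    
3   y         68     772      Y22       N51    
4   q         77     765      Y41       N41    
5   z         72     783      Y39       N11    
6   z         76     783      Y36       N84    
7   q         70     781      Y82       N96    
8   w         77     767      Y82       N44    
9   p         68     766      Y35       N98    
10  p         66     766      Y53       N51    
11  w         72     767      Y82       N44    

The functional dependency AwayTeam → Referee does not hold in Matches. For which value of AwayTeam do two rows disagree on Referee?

q

AwayTeam=y: rows 1, 3 → Referee = 772, 772 ✓
AwayTeam=s: row 2 → Referee = 774 ✓
AwayTeam=q: rows 4, 7 → Referee takes values {765, 781} — violation
AwayTeam=z: rows 5, 6 → Referee = 783, 783 ✓
AwayTeam=w: rows 8, 11 → Referee = 767, 767 ✓
AwayTeam=p: rows 9, 10 → Referee = 766, 766 ✓
The only AwayTeam value with inconsistent Referee is AwayTeam=q.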